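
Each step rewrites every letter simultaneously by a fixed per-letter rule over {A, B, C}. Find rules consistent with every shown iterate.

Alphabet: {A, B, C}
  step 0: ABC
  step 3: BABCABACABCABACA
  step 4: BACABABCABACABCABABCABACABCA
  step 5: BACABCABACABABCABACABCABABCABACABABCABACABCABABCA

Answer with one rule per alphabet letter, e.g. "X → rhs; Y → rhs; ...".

A->CA, B->BA, C->B

  step 4 ⇒ step 5: BACABABCABACABCABABCABACABCA ⇒ BA·CA·B·CA·BA·CA·BA·B·CA·BA·CA·B·CA·BA·B·CA·BA·CA·BA·B·CA·BA·CA·B·CA·BA·B·CA
    A ↦ CA
    B ↦ BA
    C ↦ B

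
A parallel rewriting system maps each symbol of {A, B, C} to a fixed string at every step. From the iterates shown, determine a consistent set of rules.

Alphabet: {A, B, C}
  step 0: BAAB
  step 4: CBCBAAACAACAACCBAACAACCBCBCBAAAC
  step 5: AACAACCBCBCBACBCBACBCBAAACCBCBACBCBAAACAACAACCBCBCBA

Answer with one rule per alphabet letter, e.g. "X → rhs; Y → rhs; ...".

  step 4 ⇒ step 5: CBCBAAACAACAACCBAACAACCBCBCBAAAC ⇒ A·AC·A·AC·CB·CB·CB·A·CB·CB·A·CB·CB·A·A·AC·CB·CB·A·CB·CB·A·A·AC·A·AC·A·AC·CB·CB·CB·A
    A ↦ CB
    B ↦ AC
    C ↦ A

A->CB, B->AC, C->A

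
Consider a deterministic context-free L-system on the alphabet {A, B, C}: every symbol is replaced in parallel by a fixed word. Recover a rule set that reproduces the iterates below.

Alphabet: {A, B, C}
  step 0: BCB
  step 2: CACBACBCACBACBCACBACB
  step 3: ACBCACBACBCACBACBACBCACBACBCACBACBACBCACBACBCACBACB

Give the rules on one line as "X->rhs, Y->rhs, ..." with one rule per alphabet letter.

A->C, B->ACB, C->ACB

  step 2 ⇒ step 3: CACBACBCACBACBCACBACB ⇒ ACB·C·ACB·ACB·C·ACB·ACB·ACB·C·ACB·ACB·C·ACB·ACB·ACB·C·ACB·ACB·C·ACB·ACB
    A ↦ C
    B ↦ ACB
    C ↦ ACB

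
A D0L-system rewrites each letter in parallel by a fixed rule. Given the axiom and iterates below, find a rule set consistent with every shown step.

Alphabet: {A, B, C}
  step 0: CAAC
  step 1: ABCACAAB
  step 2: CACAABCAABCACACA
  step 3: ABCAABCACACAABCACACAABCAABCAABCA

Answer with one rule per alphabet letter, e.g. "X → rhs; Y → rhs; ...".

  step 2 ⇒ step 3: CACAABCAABCACACA ⇒ AB·CA·AB·CA·CA·CA·AB·CA·CA·CA·AB·CA·AB·CA·AB·CA
    A ↦ CA
    B ↦ CA
    C ↦ AB

A->CA, B->CA, C->AB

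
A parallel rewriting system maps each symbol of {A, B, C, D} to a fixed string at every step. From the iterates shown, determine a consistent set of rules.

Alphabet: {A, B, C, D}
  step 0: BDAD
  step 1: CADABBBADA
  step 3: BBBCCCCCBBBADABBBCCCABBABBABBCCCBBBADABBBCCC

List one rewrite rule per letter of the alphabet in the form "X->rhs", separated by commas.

  step 0 ⇒ step 1: BDAD ⇒ C·ADA·BBB·ADA
    A ↦ BBB
    B ↦ C
    D ↦ ADA
    C ↦ ABB  (constrained at step 1)

A->BBB, B->C, C->ABB, D->ADA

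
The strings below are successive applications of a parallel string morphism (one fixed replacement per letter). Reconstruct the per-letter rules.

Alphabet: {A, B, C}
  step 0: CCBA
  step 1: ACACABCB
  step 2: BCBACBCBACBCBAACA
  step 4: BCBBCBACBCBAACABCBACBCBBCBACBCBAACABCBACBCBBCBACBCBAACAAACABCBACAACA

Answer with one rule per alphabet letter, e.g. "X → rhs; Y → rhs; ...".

  step 1 ⇒ step 2: ACACABCB ⇒ BCB·AC·BCB·AC·BCB·A·AC·A
    A ↦ BCB
    B ↦ A
    C ↦ AC

A->BCB, B->A, C->AC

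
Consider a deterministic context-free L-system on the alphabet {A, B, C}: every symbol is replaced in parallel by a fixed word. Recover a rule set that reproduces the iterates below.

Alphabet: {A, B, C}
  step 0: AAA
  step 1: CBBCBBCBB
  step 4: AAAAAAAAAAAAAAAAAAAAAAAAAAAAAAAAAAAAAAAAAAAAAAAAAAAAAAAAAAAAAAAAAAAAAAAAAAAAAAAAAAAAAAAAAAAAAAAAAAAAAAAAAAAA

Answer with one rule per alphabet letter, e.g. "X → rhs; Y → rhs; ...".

  step 0 ⇒ step 1: AAA ⇒ CBB·CBB·CBB
    A ↦ CBB
    B ↦ AA  (constrained at step 1)
    C ↦ AA  (constrained at step 1)

A->CBB, B->AA, C->AA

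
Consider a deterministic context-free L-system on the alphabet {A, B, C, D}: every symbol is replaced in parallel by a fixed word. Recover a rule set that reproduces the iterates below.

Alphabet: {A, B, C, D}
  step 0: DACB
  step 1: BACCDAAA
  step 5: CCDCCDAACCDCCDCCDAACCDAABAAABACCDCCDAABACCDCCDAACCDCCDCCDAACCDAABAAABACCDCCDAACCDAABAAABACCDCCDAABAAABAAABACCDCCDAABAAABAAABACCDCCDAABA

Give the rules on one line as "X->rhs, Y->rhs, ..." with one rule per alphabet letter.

A->CCD, B->AA, C->A, D->BA

  step 0 ⇒ step 1: DACB ⇒ BA·CCD·A·AA
    A ↦ CCD
    B ↦ AA
    C ↦ A
    D ↦ BA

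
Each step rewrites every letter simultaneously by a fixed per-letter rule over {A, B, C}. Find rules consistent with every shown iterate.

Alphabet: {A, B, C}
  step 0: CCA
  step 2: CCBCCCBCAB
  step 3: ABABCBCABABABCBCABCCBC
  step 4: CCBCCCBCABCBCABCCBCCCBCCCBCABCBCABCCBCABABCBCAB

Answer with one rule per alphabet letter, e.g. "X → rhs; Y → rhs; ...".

  step 3 ⇒ step 4: ABABCBCABABABCBCABCCBC ⇒ C·CBC·C·CBC·AB·CBC·AB·C·CBC·C·CBC·C·CBC·AB·CBC·AB·C·CBC·AB·AB·CBC·AB
    A ↦ C
    B ↦ CBC
    C ↦ AB

A->C, B->CBC, C->AB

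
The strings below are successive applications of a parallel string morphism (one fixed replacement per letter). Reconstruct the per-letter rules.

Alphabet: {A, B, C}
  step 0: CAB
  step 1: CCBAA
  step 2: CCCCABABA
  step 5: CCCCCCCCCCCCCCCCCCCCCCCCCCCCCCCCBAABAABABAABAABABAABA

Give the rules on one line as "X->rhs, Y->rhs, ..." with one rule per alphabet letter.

A->BA, B->A, C->CC

  step 1 ⇒ step 2: CCBAA ⇒ CC·CC·A·BA·BA
    A ↦ BA
    B ↦ A
    C ↦ CC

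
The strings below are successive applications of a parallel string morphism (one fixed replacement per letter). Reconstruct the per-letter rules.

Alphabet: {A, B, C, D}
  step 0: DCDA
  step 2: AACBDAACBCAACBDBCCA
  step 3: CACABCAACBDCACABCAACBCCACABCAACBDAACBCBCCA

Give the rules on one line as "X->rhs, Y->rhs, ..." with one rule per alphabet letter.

A->CA, B->AAC, C->BC, D->BD

  step 2 ⇒ step 3: AACBDAACBCAACBDBCCA ⇒ CA·CA·BC·AAC·BD·CA·CA·BC·AAC·BC·CA·CA·BC·AAC·BD·AAC·BC·BC·CA
    A ↦ CA
    B ↦ AAC
    C ↦ BC
    D ↦ BD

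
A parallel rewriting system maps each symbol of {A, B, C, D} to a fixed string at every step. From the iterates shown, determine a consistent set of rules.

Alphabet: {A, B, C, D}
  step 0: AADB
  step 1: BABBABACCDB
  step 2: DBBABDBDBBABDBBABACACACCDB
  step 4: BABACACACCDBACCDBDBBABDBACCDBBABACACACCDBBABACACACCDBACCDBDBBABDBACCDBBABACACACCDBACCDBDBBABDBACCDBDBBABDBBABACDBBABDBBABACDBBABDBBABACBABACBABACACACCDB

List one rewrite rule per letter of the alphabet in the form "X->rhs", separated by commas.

A->BAB, B->DB, C->AC, D->ACC

  step 1 ⇒ step 2: BABBABACCDB ⇒ DB·BAB·DB·DB·BAB·DB·BAB·AC·AC·ACC·DB
    A ↦ BAB
    B ↦ DB
    C ↦ AC
    D ↦ ACC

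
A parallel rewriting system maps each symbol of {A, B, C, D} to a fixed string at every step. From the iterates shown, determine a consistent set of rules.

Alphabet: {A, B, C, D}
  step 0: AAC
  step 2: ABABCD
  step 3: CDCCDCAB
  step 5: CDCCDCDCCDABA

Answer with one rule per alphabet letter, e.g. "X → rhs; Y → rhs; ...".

  step 2 ⇒ step 3: ABABCD ⇒ CD·C·CD·C·A·B
    A ↦ CD
    B ↦ C
    C ↦ A
    D ↦ B

A->CD, B->C, C->A, D->B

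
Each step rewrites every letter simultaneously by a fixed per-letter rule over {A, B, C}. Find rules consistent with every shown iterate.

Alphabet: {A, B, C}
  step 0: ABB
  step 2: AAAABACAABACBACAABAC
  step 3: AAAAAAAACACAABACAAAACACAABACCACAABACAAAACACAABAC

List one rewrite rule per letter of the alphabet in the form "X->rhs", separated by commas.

  step 2 ⇒ step 3: AAAABACAABACBACAABAC ⇒ AA·AA·AA·AA·CAC·AA·BAC·AA·AA·CAC·AA·BAC·CAC·AA·BAC·AA·AA·CAC·AA·BAC
    A ↦ AA
    B ↦ CAC
    C ↦ BAC

A->AA, B->CAC, C->BAC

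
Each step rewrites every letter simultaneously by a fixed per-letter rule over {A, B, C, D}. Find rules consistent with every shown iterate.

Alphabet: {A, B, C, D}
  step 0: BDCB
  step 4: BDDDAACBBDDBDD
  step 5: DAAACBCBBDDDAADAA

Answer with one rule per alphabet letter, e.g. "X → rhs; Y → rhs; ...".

A->CB, B->D, C->BD, D->A

  step 4 ⇒ step 5: BDDDAACBBDDBDD ⇒ D·A·A·A·CB·CB·BD·D·D·A·A·D·A·A
    A ↦ CB
    B ↦ D
    C ↦ BD
    D ↦ A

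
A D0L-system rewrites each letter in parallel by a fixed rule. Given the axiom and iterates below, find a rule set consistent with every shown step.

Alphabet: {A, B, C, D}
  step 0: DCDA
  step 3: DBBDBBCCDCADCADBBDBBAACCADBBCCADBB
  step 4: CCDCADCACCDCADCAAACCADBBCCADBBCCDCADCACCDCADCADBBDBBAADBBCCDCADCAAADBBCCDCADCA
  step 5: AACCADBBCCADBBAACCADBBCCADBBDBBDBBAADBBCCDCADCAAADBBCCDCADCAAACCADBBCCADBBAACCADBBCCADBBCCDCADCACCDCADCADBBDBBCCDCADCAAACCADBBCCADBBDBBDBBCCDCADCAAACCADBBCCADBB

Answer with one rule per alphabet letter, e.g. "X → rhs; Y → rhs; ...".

A->DBB, B->DCA, C->A, D->CC

  step 4 ⇒ step 5: CCDCADCACCDCADCAAACCADBBCCADBBCCDCADCACCDCADCADBBDBBAADBBCCDCADCAAADBBCCDCADCA ⇒ A·A·CC·A·DBB·CC·A·DBB·A·A·CC·A·DBB·CC·A·DBB·DBB·DBB·A·A·DBB·CC·DCA·DCA·A·A·DBB·CC·DCA·DCA·A·A·CC·A·DBB·CC·A·DBB·A·A·CC·A·DBB·CC·A·DBB·CC·DCA·DCA·CC·DCA·DCA·DBB·DBB·CC·DCA·DCA·A·A·CC·A·DBB·CC·A·DBB·DBB·DBB·CC·DCA·DCA·A·A·CC·A·DBB·CC·A·DBB
    A ↦ DBB
    B ↦ DCA
    C ↦ A
    D ↦ CC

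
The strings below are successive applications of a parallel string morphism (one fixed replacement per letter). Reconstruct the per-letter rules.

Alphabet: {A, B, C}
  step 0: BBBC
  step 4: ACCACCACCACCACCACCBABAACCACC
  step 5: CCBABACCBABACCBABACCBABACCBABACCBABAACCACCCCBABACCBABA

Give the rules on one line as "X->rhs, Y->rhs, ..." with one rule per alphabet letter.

  step 4 ⇒ step 5: ACCACCACCACCACCACCBABAACCACC ⇒ CC·BA·BA·CC·BA·BA·CC·BA·BA·CC·BA·BA·CC·BA·BA·CC·BA·BA·A·CC·A·CC·CC·BA·BA·CC·BA·BA
    A ↦ CC
    B ↦ A
    C ↦ BA

A->CC, B->A, C->BA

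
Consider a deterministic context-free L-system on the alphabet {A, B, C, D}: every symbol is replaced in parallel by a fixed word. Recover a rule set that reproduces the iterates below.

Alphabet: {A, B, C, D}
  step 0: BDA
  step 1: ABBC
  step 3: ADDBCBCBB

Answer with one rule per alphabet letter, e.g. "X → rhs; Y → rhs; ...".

A->BC, B->A, C->DD, D->B

  step 0 ⇒ step 1: BDA ⇒ A·B·BC
    A ↦ BC
    B ↦ A
    D ↦ B
    C ↦ DD  (constrained at step 1)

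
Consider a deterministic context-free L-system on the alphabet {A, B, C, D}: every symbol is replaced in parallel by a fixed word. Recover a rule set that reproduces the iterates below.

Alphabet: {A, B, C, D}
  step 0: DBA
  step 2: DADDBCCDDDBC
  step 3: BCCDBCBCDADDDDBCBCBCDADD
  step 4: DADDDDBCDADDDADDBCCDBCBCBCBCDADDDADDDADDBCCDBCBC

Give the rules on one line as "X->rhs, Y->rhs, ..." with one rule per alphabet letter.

A->CD, B->DA, C->DD, D->BC

  step 3 ⇒ step 4: BCCDBCBCDADDDDBCBCBCDADD ⇒ DA·DD·DD·BC·DA·DD·DA·DD·BC·CD·BC·BC·BC·BC·DA·DD·DA·DD·DA·DD·BC·CD·BC·BC
    A ↦ CD
    B ↦ DA
    C ↦ DD
    D ↦ BC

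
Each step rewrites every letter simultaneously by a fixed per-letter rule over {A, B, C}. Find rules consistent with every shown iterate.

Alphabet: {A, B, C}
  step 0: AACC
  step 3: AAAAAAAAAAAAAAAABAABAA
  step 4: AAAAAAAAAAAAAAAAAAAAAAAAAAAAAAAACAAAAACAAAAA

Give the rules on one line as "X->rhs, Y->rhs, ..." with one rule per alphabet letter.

A->AA, B->CA, C->B

  step 3 ⇒ step 4: AAAAAAAAAAAAAAAABAABAA ⇒ AA·AA·AA·AA·AA·AA·AA·AA·AA·AA·AA·AA·AA·AA·AA·AA·CA·AA·AA·CA·AA·AA
    A ↦ AA
    B ↦ CA
    C ↦ B  (constrained at step 0)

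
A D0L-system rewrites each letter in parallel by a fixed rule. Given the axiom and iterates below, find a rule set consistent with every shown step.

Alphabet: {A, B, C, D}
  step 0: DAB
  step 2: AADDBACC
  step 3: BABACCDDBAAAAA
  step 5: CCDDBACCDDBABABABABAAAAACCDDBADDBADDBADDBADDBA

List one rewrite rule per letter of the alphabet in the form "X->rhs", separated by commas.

A->BA, B->DD, C->AA, D->C

  step 2 ⇒ step 3: AADDBACC ⇒ BA·BA·C·C·DD·BA·AA·AA
    A ↦ BA
    B ↦ DD
    C ↦ AA
    D ↦ C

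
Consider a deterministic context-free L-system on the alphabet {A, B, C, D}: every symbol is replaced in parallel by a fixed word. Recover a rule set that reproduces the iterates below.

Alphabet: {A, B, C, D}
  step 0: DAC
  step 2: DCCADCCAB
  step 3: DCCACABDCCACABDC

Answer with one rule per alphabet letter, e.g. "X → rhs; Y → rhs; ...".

  step 2 ⇒ step 3: DCCADCCAB ⇒ DC·CA·CA·B·DC·CA·CA·B·DC
    A ↦ B
    B ↦ DC
    C ↦ CA
    D ↦ DC

A->B, B->DC, C->CA, D->DC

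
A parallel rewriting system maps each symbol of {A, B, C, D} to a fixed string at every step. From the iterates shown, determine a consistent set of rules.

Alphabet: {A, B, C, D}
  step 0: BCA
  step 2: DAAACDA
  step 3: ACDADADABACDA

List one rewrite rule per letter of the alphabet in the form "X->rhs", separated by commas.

A->DA, B->A, C->B, D->AC

  step 2 ⇒ step 3: DAAACDA ⇒ AC·DA·DA·DA·B·AC·DA
    A ↦ DA
    C ↦ B
    D ↦ AC
    B ↦ A  (constrained at step 0)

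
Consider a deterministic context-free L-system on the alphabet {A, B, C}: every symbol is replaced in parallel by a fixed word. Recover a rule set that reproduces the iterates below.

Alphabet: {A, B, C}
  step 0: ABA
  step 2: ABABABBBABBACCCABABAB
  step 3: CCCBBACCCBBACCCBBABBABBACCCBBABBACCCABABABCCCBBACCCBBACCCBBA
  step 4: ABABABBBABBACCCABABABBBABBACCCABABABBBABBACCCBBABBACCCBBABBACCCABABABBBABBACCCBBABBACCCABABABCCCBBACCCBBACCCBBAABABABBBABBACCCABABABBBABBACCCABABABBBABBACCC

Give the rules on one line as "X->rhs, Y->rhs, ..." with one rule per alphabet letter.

  step 3 ⇒ step 4: CCCBBACCCBBACCCBBABBABBACCCBBABBACCCABABABCCCBBACCCBBACCCBBA ⇒ AB·AB·AB·BBA·BBA·CCC·AB·AB·AB·BBA·BBA·CCC·AB·AB·AB·BBA·BBA·CCC·BBA·BBA·CCC·BBA·BBA·CCC·AB·AB·AB·BBA·BBA·CCC·BBA·BBA·CCC·AB·AB·AB·CCC·BBA·CCC·BBA·CCC·BBA·AB·AB·AB·BBA·BBA·CCC·AB·AB·AB·BBA·BBA·CCC·AB·AB·AB·BBA·BBA·CCC
    A ↦ CCC
    B ↦ BBA
    C ↦ AB

A->CCC, B->BBA, C->AB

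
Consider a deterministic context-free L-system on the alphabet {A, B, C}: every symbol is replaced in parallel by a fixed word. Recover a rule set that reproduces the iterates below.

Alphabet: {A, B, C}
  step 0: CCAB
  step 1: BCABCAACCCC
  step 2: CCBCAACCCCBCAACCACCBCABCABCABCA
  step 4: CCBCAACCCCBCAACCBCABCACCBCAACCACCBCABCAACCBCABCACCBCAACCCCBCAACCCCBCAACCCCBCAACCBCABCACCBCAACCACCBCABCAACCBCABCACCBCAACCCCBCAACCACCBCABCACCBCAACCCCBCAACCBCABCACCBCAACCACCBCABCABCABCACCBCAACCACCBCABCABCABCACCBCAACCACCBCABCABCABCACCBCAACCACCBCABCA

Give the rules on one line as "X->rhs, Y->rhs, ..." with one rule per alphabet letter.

A->ACC, B->CC, C->BCA

  step 1 ⇒ step 2: BCABCAACCCC ⇒ CC·BCA·ACC·CC·BCA·ACC·ACC·BCA·BCA·BCA·BCA
    A ↦ ACC
    B ↦ CC
    C ↦ BCA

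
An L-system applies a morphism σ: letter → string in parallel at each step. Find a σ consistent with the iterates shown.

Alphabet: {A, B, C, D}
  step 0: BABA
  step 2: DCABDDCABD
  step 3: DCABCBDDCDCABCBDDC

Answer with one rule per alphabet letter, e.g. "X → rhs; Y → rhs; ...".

A->CB, B->D, C->AB, D->DC

  step 2 ⇒ step 3: DCABDDCABD ⇒ DC·AB·CB·D·DC·DC·AB·CB·D·DC
    A ↦ CB
    B ↦ D
    C ↦ AB
    D ↦ DC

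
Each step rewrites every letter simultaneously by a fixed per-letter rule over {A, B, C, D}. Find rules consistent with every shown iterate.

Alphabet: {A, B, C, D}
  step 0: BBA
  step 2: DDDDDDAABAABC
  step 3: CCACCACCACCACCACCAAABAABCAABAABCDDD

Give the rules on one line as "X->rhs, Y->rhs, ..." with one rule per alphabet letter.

  step 2 ⇒ step 3: DDDDDDAABAABC ⇒ CCA·CCA·CCA·CCA·CCA·CCA·AAB·AAB·C·AAB·AAB·C·DDD
    A ↦ AAB
    B ↦ C
    C ↦ DDD
    D ↦ CCA

A->AAB, B->C, C->DDD, D->CCA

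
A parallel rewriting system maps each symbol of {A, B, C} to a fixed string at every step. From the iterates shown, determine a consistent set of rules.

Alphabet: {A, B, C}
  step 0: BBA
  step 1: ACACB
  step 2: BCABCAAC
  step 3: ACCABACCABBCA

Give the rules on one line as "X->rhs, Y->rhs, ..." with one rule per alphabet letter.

  step 2 ⇒ step 3: BCABCAAC ⇒ AC·CA·B·AC·CA·B·B·CA
    A ↦ B
    B ↦ AC
    C ↦ CA

A->B, B->AC, C->CA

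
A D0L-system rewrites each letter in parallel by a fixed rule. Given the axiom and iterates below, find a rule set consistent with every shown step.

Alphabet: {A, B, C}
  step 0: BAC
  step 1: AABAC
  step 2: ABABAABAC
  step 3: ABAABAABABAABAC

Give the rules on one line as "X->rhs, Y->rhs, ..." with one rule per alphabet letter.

A->AB, B->A, C->AC

  step 2 ⇒ step 3: ABABAABAC ⇒ AB·A·AB·A·AB·AB·A·AB·AC
    A ↦ AB
    B ↦ A
    C ↦ AC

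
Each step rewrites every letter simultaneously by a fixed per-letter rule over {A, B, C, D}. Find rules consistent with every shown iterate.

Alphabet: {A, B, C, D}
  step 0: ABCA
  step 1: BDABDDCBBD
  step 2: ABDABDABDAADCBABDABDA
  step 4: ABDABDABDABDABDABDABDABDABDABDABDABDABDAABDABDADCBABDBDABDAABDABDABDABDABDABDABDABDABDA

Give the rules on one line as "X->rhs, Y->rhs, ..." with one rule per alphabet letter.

  step 1 ⇒ step 2: BDABDDCBBD ⇒ ABD·A·BD·ABD·A·A·DCB·ABD·ABD·A
    A ↦ BD
    B ↦ ABD
    C ↦ DCB
    D ↦ A

A->BD, B->ABD, C->DCB, D->A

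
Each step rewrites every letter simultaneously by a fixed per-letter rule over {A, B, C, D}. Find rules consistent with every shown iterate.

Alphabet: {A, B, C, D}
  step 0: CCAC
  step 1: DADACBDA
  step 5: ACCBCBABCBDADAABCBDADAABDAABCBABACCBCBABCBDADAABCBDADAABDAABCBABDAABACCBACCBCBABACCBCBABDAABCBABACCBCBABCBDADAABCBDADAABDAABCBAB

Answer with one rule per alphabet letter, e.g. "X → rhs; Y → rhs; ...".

  step 0 ⇒ step 1: CCAC ⇒ DA·DA·CB·DA
    A ↦ CB
    C ↦ DA
    B ↦ AB  (constrained at step 1)
    D ↦ AC  (constrained at step 1)

A->CB, B->AB, C->DA, D->AC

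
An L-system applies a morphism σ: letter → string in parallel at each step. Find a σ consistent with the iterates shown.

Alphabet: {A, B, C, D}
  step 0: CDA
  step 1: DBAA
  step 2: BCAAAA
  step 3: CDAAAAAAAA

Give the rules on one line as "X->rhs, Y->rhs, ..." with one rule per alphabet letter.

A->AA, B->C, C->D, D->B

  step 2 ⇒ step 3: BCAAAA ⇒ C·D·AA·AA·AA·AA
    A ↦ AA
    B ↦ C
    C ↦ D
  step 0 ⇒ step 1: CDA ⇒ D·B·AA
    D ↦ B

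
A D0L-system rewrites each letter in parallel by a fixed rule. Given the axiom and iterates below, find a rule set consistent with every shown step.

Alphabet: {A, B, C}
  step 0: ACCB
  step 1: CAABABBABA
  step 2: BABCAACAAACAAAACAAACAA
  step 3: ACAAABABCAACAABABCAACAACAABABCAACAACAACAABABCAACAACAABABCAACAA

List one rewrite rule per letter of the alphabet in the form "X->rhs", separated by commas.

A->CAA, B->A, C->BAB

  step 2 ⇒ step 3: BABCAACAAACAAAACAAACAA ⇒ A·CAA·A·BAB·CAA·CAA·BAB·CAA·CAA·CAA·BAB·CAA·CAA·CAA·CAA·BAB·CAA·CAA·CAA·BAB·CAA·CAA
    A ↦ CAA
    B ↦ A
    C ↦ BAB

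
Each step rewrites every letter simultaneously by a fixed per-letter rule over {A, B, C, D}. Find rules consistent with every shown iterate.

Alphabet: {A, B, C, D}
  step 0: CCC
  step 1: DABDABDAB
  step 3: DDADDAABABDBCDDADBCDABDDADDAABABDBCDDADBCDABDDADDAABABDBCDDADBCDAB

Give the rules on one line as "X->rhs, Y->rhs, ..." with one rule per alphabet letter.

A->AB, B->DBC, C->DAB, D->DDA

  step 0 ⇒ step 1: CCC ⇒ DAB·DAB·DAB
    C ↦ DAB
    A ↦ AB  (constrained at step 1)
    B ↦ DBC  (constrained at step 1)
    D ↦ DDA  (constrained at step 1)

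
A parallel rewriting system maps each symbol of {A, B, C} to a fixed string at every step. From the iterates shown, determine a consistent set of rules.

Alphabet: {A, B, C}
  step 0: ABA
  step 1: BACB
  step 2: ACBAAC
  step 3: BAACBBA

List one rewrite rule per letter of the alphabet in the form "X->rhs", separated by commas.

  step 2 ⇒ step 3: ACBAAC ⇒ B·A·AC·B·B·A
    A ↦ B
    B ↦ AC
    C ↦ A

A->B, B->AC, C->A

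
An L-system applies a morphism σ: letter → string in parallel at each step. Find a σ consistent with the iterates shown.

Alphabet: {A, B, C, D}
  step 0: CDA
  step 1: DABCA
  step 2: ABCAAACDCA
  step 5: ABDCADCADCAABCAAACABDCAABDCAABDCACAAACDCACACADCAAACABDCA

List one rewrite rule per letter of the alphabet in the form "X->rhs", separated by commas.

A->CA, B->AAC, C->D, D->AB

  step 1 ⇒ step 2: DABCA ⇒ AB·CA·AAC·D·CA
    A ↦ CA
    B ↦ AAC
    C ↦ D
    D ↦ AB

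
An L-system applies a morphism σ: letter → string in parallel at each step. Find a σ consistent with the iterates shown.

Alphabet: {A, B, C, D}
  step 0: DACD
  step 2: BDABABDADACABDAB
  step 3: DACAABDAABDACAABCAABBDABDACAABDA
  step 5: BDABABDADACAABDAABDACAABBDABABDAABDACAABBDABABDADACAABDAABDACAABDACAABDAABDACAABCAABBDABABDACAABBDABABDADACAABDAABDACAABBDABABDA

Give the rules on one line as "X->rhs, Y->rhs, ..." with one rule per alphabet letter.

  step 2 ⇒ step 3: BDABABDADACABDAB ⇒ DA·CA·AB·DA·AB·DA·CA·AB·CA·AB·BD·AB·DA·CA·AB·DA
    A ↦ AB
    B ↦ DA
    C ↦ BD
    D ↦ CA

A->AB, B->DA, C->BD, D->CA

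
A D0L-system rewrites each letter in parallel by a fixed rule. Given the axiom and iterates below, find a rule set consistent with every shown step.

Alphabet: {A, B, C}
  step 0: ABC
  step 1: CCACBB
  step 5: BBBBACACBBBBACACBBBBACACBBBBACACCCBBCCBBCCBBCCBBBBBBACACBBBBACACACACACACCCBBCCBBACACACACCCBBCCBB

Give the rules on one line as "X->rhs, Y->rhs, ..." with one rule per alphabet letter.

  step 0 ⇒ step 1: ABC ⇒ CC·AC·BB
    A ↦ CC
    B ↦ AC
    C ↦ BB

A->CC, B->AC, C->BB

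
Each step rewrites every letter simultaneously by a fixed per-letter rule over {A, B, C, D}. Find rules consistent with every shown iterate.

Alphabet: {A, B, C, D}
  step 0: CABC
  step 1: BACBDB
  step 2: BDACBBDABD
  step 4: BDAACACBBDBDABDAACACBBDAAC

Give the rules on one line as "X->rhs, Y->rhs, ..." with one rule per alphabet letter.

A->AC, B->BD, C->B, D->A

  step 1 ⇒ step 2: BACBDB ⇒ BD·AC·B·BD·A·BD
    A ↦ AC
    B ↦ BD
    C ↦ B
    D ↦ A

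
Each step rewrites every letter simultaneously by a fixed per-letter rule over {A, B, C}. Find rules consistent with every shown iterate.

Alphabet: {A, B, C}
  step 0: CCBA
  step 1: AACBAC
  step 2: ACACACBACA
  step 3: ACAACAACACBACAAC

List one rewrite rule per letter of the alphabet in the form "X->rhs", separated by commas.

  step 2 ⇒ step 3: ACACACBACA ⇒ AC·A·AC·A·AC·A·CB·AC·A·AC
    A ↦ AC
    B ↦ CB
    C ↦ A

A->AC, B->CB, C->A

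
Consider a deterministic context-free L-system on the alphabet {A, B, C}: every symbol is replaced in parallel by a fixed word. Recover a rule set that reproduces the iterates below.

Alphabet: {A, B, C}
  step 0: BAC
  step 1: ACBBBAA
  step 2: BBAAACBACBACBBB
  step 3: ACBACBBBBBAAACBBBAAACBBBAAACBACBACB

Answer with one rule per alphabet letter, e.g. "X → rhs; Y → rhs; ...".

A->B, B->ACB, C->BAA

  step 2 ⇒ step 3: BBAAACBACBACBBB ⇒ ACB·ACB·B·B·B·BAA·ACB·B·BAA·ACB·B·BAA·ACB·ACB·ACB
    A ↦ B
    B ↦ ACB
    C ↦ BAA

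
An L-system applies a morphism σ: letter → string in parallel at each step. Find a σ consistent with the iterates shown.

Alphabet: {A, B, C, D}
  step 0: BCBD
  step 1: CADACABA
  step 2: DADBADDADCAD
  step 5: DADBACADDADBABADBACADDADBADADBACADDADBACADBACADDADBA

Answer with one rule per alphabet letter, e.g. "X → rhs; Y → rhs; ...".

  step 1 ⇒ step 2: CADACABA ⇒ DA·D·BA·D·DA·D·CA·D
    A ↦ D
    B ↦ CA
    C ↦ DA
    D ↦ BA

A->D, B->CA, C->DA, D->BA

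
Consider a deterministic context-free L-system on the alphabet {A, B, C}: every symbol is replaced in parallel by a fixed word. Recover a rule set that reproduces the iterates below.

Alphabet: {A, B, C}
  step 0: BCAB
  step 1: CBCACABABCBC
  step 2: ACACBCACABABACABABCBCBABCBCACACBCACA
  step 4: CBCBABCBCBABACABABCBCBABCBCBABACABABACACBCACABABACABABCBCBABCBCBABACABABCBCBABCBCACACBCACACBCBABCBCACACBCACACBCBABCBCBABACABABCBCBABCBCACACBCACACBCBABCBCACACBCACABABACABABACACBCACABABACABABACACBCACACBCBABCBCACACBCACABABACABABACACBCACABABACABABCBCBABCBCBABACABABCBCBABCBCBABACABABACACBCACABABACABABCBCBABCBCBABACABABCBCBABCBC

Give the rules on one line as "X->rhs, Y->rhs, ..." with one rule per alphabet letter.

A->BAB, B->CBC, C->ACA

  step 1 ⇒ step 2: CBCACABABCBC ⇒ ACA·CBC·ACA·BAB·ACA·BAB·CBC·BAB·CBC·ACA·CBC·ACA
    A ↦ BAB
    B ↦ CBC
    C ↦ ACA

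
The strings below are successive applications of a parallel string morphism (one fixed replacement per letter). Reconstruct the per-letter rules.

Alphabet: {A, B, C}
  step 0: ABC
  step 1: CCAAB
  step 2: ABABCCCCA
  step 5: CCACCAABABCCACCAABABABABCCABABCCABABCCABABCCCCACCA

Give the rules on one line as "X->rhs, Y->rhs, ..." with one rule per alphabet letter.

  step 1 ⇒ step 2: CCAAB ⇒ AB·AB·CC·CC·A
    A ↦ CC
    B ↦ A
    C ↦ AB

A->CC, B->A, C->AB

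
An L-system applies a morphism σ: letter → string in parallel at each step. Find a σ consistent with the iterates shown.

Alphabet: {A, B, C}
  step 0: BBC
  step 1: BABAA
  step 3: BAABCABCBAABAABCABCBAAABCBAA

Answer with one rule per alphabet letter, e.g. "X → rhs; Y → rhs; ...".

A->ABC, B->BA, C->A

  step 0 ⇒ step 1: BBC ⇒ BA·BA·A
    B ↦ BA
    C ↦ A
    A ↦ ABC  (constrained at step 1)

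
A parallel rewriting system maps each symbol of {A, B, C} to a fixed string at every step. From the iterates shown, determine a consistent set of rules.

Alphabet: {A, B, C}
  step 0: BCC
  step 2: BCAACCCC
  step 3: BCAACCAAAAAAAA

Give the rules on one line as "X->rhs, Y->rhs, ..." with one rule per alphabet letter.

  step 2 ⇒ step 3: BCAACCCC ⇒ BC·AA·C·C·AA·AA·AA·AA
    A ↦ C
    B ↦ BC
    C ↦ AA

A->C, B->BC, C->AA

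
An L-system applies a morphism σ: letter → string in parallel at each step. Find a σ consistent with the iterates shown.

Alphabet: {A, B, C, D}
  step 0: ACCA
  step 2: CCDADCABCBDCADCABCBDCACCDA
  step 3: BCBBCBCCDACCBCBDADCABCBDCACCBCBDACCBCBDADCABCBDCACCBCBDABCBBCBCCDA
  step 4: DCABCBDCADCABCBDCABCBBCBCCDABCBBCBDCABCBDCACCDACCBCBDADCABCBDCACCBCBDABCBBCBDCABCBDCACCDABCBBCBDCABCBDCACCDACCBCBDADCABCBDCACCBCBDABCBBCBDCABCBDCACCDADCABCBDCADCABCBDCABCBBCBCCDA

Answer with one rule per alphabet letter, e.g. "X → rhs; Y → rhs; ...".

A->DA, B->DCA, C->BCB, D->CC

  step 3 ⇒ step 4: BCBBCBCCDACCBCBDADCABCBDCACCBCBDACCBCBDADCABCBDCACCBCBDABCBBCBCCDA ⇒ DCA·BCB·DCA·DCA·BCB·DCA·BCB·BCB·CC·DA·BCB·BCB·DCA·BCB·DCA·CC·DA·CC·BCB·DA·DCA·BCB·DCA·CC·BCB·DA·BCB·BCB·DCA·BCB·DCA·CC·DA·BCB·BCB·DCA·BCB·DCA·CC·DA·CC·BCB·DA·DCA·BCB·DCA·CC·BCB·DA·BCB·BCB·DCA·BCB·DCA·CC·DA·DCA·BCB·DCA·DCA·BCB·DCA·BCB·BCB·CC·DA
    A ↦ DA
    B ↦ DCA
    C ↦ BCB
    D ↦ CC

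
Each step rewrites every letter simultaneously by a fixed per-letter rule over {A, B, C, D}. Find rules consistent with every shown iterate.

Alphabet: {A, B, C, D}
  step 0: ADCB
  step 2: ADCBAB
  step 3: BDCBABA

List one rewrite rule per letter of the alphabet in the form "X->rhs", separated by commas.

  step 2 ⇒ step 3: ADCBAB ⇒ B·DC·B·A·B·A
    A ↦ B
    B ↦ A
    C ↦ B
    D ↦ DC

A->B, B->A, C->B, D->DC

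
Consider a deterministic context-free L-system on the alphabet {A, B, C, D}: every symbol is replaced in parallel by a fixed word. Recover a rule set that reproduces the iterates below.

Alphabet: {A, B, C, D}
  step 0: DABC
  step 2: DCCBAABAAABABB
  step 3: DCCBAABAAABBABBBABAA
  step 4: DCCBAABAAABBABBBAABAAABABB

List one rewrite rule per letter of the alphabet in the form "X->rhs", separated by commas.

A->B, B->A, C->BAA, D->DCC

  step 3 ⇒ step 4: DCCBAABAAABBABBBABAA ⇒ DCC·BAA·BAA·A·B·B·A·B·B·B·A·A·B·A·A·A·B·A·B·B
    A ↦ B
    B ↦ A
    C ↦ BAA
    D ↦ DCC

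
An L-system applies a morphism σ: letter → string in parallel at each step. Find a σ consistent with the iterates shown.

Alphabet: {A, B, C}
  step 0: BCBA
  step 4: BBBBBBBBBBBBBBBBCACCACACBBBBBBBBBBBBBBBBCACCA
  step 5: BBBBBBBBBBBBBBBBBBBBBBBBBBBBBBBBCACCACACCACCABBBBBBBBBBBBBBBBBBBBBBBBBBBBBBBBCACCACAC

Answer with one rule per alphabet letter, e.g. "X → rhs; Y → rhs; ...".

  step 4 ⇒ step 5: BBBBBBBBBBBBBBBBCACCACACBBBBBBBBBBBBBBBBCACCA ⇒ BB·BB·BB·BB·BB·BB·BB·BB·BB·BB·BB·BB·BB·BB·BB·BB·CA·C·CA·CA·C·CA·C·CA·BB·BB·BB·BB·BB·BB·BB·BB·BB·BB·BB·BB·BB·BB·BB·BB·CA·C·CA·CA·C
    A ↦ C
    B ↦ BB
    C ↦ CA

A->C, B->BB, C->CA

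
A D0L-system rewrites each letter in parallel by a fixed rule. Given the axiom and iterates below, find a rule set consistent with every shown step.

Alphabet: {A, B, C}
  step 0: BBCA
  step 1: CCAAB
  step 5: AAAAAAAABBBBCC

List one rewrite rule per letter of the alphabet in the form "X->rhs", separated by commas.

  step 0 ⇒ step 1: BBCA ⇒ C·C·AA·B
    A ↦ B
    B ↦ C
    C ↦ AA

A->B, B->C, C->AA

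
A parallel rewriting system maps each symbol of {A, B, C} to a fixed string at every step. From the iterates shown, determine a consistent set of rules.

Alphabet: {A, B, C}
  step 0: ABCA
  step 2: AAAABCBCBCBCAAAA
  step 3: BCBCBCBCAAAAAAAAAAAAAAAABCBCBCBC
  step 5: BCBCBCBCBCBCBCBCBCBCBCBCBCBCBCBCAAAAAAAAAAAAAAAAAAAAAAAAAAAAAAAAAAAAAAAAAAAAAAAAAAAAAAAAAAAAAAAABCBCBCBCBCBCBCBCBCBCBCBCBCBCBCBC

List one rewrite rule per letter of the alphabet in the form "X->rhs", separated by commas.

A->BC, B->AA, C->AA

  step 2 ⇒ step 3: AAAABCBCBCBCAAAA ⇒ BC·BC·BC·BC·AA·AA·AA·AA·AA·AA·AA·AA·BC·BC·BC·BC
    A ↦ BC
    B ↦ AA
    C ↦ AA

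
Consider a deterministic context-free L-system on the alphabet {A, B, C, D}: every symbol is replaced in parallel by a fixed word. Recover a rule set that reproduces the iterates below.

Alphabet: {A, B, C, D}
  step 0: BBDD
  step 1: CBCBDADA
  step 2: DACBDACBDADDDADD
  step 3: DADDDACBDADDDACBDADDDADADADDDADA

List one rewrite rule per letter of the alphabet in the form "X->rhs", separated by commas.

  step 2 ⇒ step 3: DACBDACBDADDDADD ⇒ DA·DD·DA·CB·DA·DD·DA·CB·DA·DD·DA·DA·DA·DD·DA·DA
    A ↦ DD
    B ↦ CB
    C ↦ DA
    D ↦ DA

A->DD, B->CB, C->DA, D->DA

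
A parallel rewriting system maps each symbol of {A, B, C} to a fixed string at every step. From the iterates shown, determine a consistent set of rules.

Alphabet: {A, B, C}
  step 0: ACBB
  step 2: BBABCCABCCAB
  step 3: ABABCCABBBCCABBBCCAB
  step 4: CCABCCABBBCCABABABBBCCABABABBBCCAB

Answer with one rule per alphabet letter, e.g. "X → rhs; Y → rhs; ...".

  step 3 ⇒ step 4: ABABCCABBBCCABBBCCAB ⇒ CC·AB·CC·AB·B·B·CC·AB·AB·AB·B·B·CC·AB·AB·AB·B·B·CC·AB
    A ↦ CC
    B ↦ AB
    C ↦ B

A->CC, B->AB, C->B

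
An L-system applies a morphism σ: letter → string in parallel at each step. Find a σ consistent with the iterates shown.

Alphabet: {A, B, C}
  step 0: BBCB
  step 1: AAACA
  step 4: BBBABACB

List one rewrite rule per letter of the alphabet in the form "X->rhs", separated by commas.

  step 0 ⇒ step 1: BBCB ⇒ A·A·AC·A
    B ↦ A
    C ↦ AC
    A ↦ B  (constrained at step 1)

A->B, B->A, C->AC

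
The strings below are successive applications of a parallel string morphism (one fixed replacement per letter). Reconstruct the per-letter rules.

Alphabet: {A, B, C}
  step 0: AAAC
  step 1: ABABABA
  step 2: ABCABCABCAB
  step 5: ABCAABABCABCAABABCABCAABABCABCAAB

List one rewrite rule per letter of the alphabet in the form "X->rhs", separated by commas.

  step 1 ⇒ step 2: ABABABA ⇒ AB·C·AB·C·AB·C·AB
    A ↦ AB
    B ↦ C
  step 0 ⇒ step 1: AAAC ⇒ AB·AB·AB·A
    C ↦ A

A->AB, B->C, C->A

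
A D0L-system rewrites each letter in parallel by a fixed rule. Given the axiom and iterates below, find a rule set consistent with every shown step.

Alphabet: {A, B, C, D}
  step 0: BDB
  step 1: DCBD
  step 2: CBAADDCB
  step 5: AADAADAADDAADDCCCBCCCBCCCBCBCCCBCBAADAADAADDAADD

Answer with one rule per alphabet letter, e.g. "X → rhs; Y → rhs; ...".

A->C, B->D, C->AAD, D->CB

  step 1 ⇒ step 2: DCBD ⇒ CB·AAD·D·CB
    B ↦ D
    C ↦ AAD
    D ↦ CB
    A ↦ C  (constrained at step 2)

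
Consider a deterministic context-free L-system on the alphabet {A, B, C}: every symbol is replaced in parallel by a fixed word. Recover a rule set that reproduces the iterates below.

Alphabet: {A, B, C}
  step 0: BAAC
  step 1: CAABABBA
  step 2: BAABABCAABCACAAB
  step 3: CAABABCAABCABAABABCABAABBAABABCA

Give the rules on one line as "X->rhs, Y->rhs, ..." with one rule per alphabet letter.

A->AB, B->CA, C->BA

  step 2 ⇒ step 3: BAABABCAABCACAAB ⇒ CA·AB·AB·CA·AB·CA·BA·AB·AB·CA·BA·AB·BA·AB·AB·CA
    A ↦ AB
    B ↦ CA
    C ↦ BA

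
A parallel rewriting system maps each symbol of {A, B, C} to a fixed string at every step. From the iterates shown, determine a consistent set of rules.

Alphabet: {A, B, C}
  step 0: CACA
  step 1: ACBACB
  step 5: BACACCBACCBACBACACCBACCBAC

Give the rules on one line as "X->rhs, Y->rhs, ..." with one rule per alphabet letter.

A->B, B->C, C->AC

  step 0 ⇒ step 1: CACA ⇒ AC·B·AC·B
    A ↦ B
    C ↦ AC
    B ↦ C  (constrained at step 1)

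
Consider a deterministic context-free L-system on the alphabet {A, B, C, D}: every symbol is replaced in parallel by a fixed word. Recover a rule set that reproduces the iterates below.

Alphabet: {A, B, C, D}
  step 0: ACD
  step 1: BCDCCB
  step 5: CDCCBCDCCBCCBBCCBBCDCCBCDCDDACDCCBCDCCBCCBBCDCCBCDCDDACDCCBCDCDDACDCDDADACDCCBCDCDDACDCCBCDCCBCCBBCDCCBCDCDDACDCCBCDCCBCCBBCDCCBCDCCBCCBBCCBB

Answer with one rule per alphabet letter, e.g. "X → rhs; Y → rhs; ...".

  step 0 ⇒ step 1: ACD ⇒ B·CD·CCB
    A ↦ B
    C ↦ CD
    D ↦ CCB
    B ↦ DA  (constrained at step 1)

A->B, B->DA, C->CD, D->CCB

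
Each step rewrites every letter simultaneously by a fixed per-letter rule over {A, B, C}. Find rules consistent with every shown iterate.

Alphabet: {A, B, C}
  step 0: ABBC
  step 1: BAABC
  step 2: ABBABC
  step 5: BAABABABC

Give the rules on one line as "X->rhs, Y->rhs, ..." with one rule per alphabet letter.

A->B, B->A, C->BC

  step 1 ⇒ step 2: BAABC ⇒ A·B·B·A·BC
    A ↦ B
    B ↦ A
    C ↦ BC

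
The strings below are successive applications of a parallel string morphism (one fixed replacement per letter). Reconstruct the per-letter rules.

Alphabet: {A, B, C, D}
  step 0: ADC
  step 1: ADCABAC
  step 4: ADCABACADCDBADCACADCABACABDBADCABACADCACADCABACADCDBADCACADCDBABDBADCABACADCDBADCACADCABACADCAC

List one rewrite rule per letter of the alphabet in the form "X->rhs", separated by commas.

  step 0 ⇒ step 1: ADC ⇒ ADC·AB·AC
    A ↦ ADC
    C ↦ AC
    D ↦ AB
    B ↦ DB  (constrained at step 1)

A->ADC, B->DB, C->AC, D->AB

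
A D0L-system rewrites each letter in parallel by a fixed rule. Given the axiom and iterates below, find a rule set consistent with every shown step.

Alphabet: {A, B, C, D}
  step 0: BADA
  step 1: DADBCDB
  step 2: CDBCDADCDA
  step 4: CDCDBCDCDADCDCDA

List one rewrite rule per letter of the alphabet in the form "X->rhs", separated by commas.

A->DB, B->DA, C->D, D->C

  step 1 ⇒ step 2: DADBCDB ⇒ C·DB·C·DA·D·C·DA
    A ↦ DB
    B ↦ DA
    C ↦ D
    D ↦ C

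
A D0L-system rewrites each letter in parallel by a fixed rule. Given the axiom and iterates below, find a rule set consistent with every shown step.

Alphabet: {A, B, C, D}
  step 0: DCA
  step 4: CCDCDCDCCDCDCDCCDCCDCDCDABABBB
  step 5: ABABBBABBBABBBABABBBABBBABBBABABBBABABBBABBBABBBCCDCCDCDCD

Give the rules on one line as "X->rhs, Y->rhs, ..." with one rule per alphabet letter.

  step 4 ⇒ step 5: CCDCDCDCCDCDCDCCDCCDCDCDABABBB ⇒ AB·AB·BB·AB·BB·AB·BB·AB·AB·BB·AB·BB·AB·BB·AB·AB·BB·AB·AB·BB·AB·BB·AB·BB·C·CD·C·CD·CD·CD
    A ↦ C
    B ↦ CD
    C ↦ AB
    D ↦ BB

A->C, B->CD, C->AB, D->BB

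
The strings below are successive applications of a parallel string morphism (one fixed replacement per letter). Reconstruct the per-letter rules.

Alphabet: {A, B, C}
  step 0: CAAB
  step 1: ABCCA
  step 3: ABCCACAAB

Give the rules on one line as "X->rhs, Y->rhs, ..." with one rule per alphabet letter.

  step 0 ⇒ step 1: CAAB ⇒ AB·C·C·A
    A ↦ C
    B ↦ A
    C ↦ AB

A->C, B->A, C->AB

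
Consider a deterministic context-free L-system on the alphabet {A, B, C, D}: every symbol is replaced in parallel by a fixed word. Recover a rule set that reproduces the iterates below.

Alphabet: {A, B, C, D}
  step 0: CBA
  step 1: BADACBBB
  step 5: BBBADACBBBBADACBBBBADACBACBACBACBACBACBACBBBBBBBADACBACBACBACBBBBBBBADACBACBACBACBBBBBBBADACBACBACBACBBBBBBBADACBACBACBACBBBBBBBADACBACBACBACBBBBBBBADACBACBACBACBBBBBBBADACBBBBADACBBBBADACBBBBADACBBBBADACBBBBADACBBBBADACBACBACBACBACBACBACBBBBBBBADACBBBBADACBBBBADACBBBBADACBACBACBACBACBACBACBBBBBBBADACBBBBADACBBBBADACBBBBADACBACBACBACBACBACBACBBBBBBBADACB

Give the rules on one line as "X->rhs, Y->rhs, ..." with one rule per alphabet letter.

A->BB, B->ACB, C->BAD, D->B

  step 0 ⇒ step 1: CBA ⇒ BAD·ACB·BB
    A ↦ BB
    B ↦ ACB
    C ↦ BAD
    D ↦ B  (constrained at step 1)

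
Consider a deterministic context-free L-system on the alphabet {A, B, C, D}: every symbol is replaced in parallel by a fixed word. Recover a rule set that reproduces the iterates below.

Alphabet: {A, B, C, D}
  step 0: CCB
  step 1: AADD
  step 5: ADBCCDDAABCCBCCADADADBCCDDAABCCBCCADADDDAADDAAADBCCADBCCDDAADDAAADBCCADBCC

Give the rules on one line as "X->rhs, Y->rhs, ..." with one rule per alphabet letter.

A->AD, B->DD, C->A, D->BCC

  step 0 ⇒ step 1: CCB ⇒ A·A·DD
    B ↦ DD
    C ↦ A
    A ↦ AD  (constrained at step 1)
    D ↦ BCC  (constrained at step 1)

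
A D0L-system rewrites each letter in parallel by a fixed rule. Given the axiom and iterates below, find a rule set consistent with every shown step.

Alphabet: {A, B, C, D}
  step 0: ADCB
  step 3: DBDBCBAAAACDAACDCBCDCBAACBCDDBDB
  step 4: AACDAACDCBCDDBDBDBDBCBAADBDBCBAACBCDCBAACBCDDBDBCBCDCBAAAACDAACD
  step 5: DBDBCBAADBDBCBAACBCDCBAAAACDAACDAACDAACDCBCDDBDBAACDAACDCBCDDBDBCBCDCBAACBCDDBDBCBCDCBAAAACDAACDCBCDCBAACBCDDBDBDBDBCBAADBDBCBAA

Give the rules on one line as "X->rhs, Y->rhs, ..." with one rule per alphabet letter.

  step 4 ⇒ step 5: AACDAACDCBCDDBDBDBDBCBAADBDBCBAACBCDCBAACBCDDBDBCBCDCBAAAACDAACD ⇒ DB·DB·CB·AA·DB·DB·CB·AA·CB·CD·CB·AA·AA·CD·AA·CD·AA·CD·AA·CD·CB·CD·DB·DB·AA·CD·AA·CD·CB·CD·DB·DB·CB·CD·CB·AA·CB·CD·DB·DB·CB·CD·CB·AA·AA·CD·AA·CD·CB·CD·CB·AA·CB·CD·DB·DB·DB·DB·CB·AA·DB·DB·CB·AA
    A ↦ DB
    B ↦ CD
    C ↦ CB
    D ↦ AA

A->DB, B->CD, C->CB, D->AA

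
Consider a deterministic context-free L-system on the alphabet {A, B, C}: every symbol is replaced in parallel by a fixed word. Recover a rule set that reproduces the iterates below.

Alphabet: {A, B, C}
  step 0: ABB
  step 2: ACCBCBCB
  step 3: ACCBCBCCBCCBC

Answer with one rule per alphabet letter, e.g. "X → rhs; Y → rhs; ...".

A->AC, B->C, C->CB

  step 2 ⇒ step 3: ACCBCBCB ⇒ AC·CB·CB·C·CB·C·CB·C
    A ↦ AC
    B ↦ C
    C ↦ CB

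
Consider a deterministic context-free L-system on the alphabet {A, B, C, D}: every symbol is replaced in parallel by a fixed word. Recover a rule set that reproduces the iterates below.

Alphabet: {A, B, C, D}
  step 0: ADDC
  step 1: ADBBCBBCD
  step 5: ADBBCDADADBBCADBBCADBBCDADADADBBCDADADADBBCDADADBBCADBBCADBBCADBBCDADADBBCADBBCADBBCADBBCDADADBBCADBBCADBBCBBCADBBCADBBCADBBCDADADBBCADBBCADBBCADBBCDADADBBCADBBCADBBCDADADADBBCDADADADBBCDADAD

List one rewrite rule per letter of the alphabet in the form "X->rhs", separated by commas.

  step 0 ⇒ step 1: ADDC ⇒ AD·BBC·BBC·D
    A ↦ AD
    C ↦ D
    D ↦ BBC
    B ↦ DA  (constrained at step 1)

A->AD, B->DA, C->D, D->BBC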